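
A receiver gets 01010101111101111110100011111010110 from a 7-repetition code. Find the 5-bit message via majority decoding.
Split into 7-bit blocks and majority-vote each:
  block 1 = 0101010: 3 ones, 4 zeros → 0
  block 2 = 1111101: 6 ones, 1 zeros → 1
  block 3 = 1111101: 6 ones, 1 zeros → 1
  block 4 = 0001111: 4 ones, 3 zeros → 1
  block 5 = 1010110: 4 ones, 3 zeros → 1
Decoded = 01111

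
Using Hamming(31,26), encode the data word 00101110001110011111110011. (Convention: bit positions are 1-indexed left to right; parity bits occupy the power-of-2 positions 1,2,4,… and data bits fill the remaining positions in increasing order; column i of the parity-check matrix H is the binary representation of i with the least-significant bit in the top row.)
Codeword c = d · G (mod 2), d = 00101110001110011111110011:
  c[0] = d·G[:,0] = (00101110001110011111110011)·(11011010101101010101010101) mod 2 = 0+0+0+0+1+0+1+0+0+0+1+1+0+0+0+1+0+1+0+1+0+1+0+0+0+1 mod 2 = 1
  c[1] = d·G[:,1] = (00101110001110011111110011)·(10110110011011001100110011) mod 2 = 0+0+1+0+0+1+1+0+0+0+1+0+1+0+0+0+1+1+0+0+1+1+0+0+1+1 mod 2 = 1
  c[2] = d·G[:,2] = (00101110001110011111110011)·(10000000000000000000000000) mod 2 = 0+0+0+0+0+0+0+0+0+0+0+0+0+0+0+0+0+0+0+0+0+0+0+0+0+0 mod 2 = 0
  c[3] = d·G[:,3] = (00101110001110011111110011)·(01110001111000111100001111) mod 2 = 0+0+1+0+0+0+0+0+0+0+1+0+0+0+0+1+1+1+0+0+0+0+0+0+1+1 mod 2 = 1
  c[4] = d·G[:,4] = (00101110001110011111110011)·(01000000000000000000000000) mod 2 = 0+0+0+0+0+0+0+0+0+0+0+0+0+0+0+0+0+0+0+0+0+0+0+0+0+0 mod 2 = 0
  c[5] = d·G[:,5] = (00101110001110011111110011)·(00100000000000000000000000) mod 2 = 0+0+1+0+0+0+0+0+0+0+0+0+0+0+0+0+0+0+0+0+0+0+0+0+0+0 mod 2 = 1
  c[6] = d·G[:,6] = (00101110001110011111110011)·(00010000000000000000000000) mod 2 = 0+0+0+0+0+0+0+0+0+0+0+0+0+0+0+0+0+0+0+0+0+0+0+0+0+0 mod 2 = 0
  c[7] = d·G[:,7] = (00101110001110011111110011)·(00001111111000000011111111) mod 2 = 0+0+0+0+1+1+1+0+0+0+1+0+0+0+0+0+0+0+1+1+1+1+0+0+1+1 mod 2 = 0
  c[8] = d·G[:,8] = (00101110001110011111110011)·(00001000000000000000000000) mod 2 = 0+0+0+0+1+0+0+0+0+0+0+0+0+0+0+0+0+0+0+0+0+0+0+0+0+0 mod 2 = 1
  c[9] = d·G[:,9] = (00101110001110011111110011)·(00000100000000000000000000) mod 2 = 0+0+0+0+0+1+0+0+0+0+0+0+0+0+0+0+0+0+0+0+0+0+0+0+0+0 mod 2 = 1
  c[10] = d·G[:,10] = (00101110001110011111110011)·(00000010000000000000000000) mod 2 = 0+0+0+0+0+0+1+0+0+0+0+0+0+0+0+0+0+0+0+0+0+0+0+0+0+0 mod 2 = 1
  c[11] = d·G[:,11] = (00101110001110011111110011)·(00000001000000000000000000) mod 2 = 0+0+0+0+0+0+0+0+0+0+0+0+0+0+0+0+0+0+0+0+0+0+0+0+0+0 mod 2 = 0
  c[12] = d·G[:,12] = (00101110001110011111110011)·(00000000100000000000000000) mod 2 = 0+0+0+0+0+0+0+0+0+0+0+0+0+0+0+0+0+0+0+0+0+0+0+0+0+0 mod 2 = 0
  c[13] = d·G[:,13] = (00101110001110011111110011)·(00000000010000000000000000) mod 2 = 0+0+0+0+0+0+0+0+0+0+0+0+0+0+0+0+0+0+0+0+0+0+0+0+0+0 mod 2 = 0
  c[14] = d·G[:,14] = (00101110001110011111110011)·(00000000001000000000000000) mod 2 = 0+0+0+0+0+0+0+0+0+0+1+0+0+0+0+0+0+0+0+0+0+0+0+0+0+0 mod 2 = 1
  c[15] = d·G[:,15] = (00101110001110011111110011)·(00000000000111111111111111) mod 2 = 0+0+0+0+0+0+0+0+0+0+0+1+1+0+0+1+1+1+1+1+1+1+0+0+1+1 mod 2 = 1
  c[16] = d·G[:,16] = (00101110001110011111110011)·(00000000000100000000000000) mod 2 = 0+0+0+0+0+0+0+0+0+0+0+1+0+0+0+0+0+0+0+0+0+0+0+0+0+0 mod 2 = 1
  c[17] = d·G[:,17] = (00101110001110011111110011)·(00000000000010000000000000) mod 2 = 0+0+0+0+0+0+0+0+0+0+0+0+1+0+0+0+0+0+0+0+0+0+0+0+0+0 mod 2 = 1
  c[18] = d·G[:,18] = (00101110001110011111110011)·(00000000000001000000000000) mod 2 = 0+0+0+0+0+0+0+0+0+0+0+0+0+0+0+0+0+0+0+0+0+0+0+0+0+0 mod 2 = 0
  c[19] = d·G[:,19] = (00101110001110011111110011)·(00000000000000100000000000) mod 2 = 0+0+0+0+0+0+0+0+0+0+0+0+0+0+0+0+0+0+0+0+0+0+0+0+0+0 mod 2 = 0
  c[20] = d·G[:,20] = (00101110001110011111110011)·(00000000000000010000000000) mod 2 = 0+0+0+0+0+0+0+0+0+0+0+0+0+0+0+1+0+0+0+0+0+0+0+0+0+0 mod 2 = 1
  c[21] = d·G[:,21] = (00101110001110011111110011)·(00000000000000001000000000) mod 2 = 0+0+0+0+0+0+0+0+0+0+0+0+0+0+0+0+1+0+0+0+0+0+0+0+0+0 mod 2 = 1
  c[22] = d·G[:,22] = (00101110001110011111110011)·(00000000000000000100000000) mod 2 = 0+0+0+0+0+0+0+0+0+0+0+0+0+0+0+0+0+1+0+0+0+0+0+0+0+0 mod 2 = 1
  c[23] = d·G[:,23] = (00101110001110011111110011)·(00000000000000000010000000) mod 2 = 0+0+0+0+0+0+0+0+0+0+0+0+0+0+0+0+0+0+1+0+0+0+0+0+0+0 mod 2 = 1
  c[24] = d·G[:,24] = (00101110001110011111110011)·(00000000000000000001000000) mod 2 = 0+0+0+0+0+0+0+0+0+0+0+0+0+0+0+0+0+0+0+1+0+0+0+0+0+0 mod 2 = 1
  c[25] = d·G[:,25] = (00101110001110011111110011)·(00000000000000000000100000) mod 2 = 0+0+0+0+0+0+0+0+0+0+0+0+0+0+0+0+0+0+0+0+1+0+0+0+0+0 mod 2 = 1
  c[26] = d·G[:,26] = (00101110001110011111110011)·(00000000000000000000010000) mod 2 = 0+0+0+0+0+0+0+0+0+0+0+0+0+0+0+0+0+0+0+0+0+1+0+0+0+0 mod 2 = 1
  c[27] = d·G[:,27] = (00101110001110011111110011)·(00000000000000000000001000) mod 2 = 0+0+0+0+0+0+0+0+0+0+0+0+0+0+0+0+0+0+0+0+0+0+0+0+0+0 mod 2 = 0
  c[28] = d·G[:,28] = (00101110001110011111110011)·(00000000000000000000000100) mod 2 = 0+0+0+0+0+0+0+0+0+0+0+0+0+0+0+0+0+0+0+0+0+0+0+0+0+0 mod 2 = 0
  c[29] = d·G[:,29] = (00101110001110011111110011)·(00000000000000000000000010) mod 2 = 0+0+0+0+0+0+0+0+0+0+0+0+0+0+0+0+0+0+0+0+0+0+0+0+1+0 mod 2 = 1
  c[30] = d·G[:,30] = (00101110001110011111110011)·(00000000000000000000000001) mod 2 = 0+0+0+0+0+0+0+0+0+0+0+0+0+0+0+0+0+0+0+0+0+0+0+0+0+1 mod 2 = 1
Codeword = 1101010011100011110011111110011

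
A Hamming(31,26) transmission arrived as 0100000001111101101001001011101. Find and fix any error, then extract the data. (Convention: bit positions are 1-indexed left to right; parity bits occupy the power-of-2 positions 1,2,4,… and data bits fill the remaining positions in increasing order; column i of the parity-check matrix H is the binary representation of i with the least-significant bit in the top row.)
Syndrome s = H · r^T (mod 2), r = 0100000001111101101001001011101:
  s[0] = (1010101010101010101010101010101)·(0100000001111101101001001011101) mod 2 = 0+0+0+0+0+0+0+0+0+0+1+0+1+0+0+0+1+0+1+0+0+0+0+0+1+0+1+0+1+0+1 mod 2 = 0
  s[1] = (0110011001100110011001100110011)·(0100000001111101101001001011101) mod 2 = 0+1+0+0+0+0+0+0+0+1+1+0+0+1+0+0+0+0+1+0+0+1+0+0+0+0+1+0+0+0+1 mod 2 = 0
  s[2] = (0001111000011110000111100001111)·(0100000001111101101001001011101) mod 2 = 0+0+0+0+0+0+0+0+0+0+0+1+1+1+0+0+0+0+0+0+0+1+0+0+0+0+0+1+1+0+1 mod 2 = 1
  s[3] = (0000000111111110000000011111111)·(0100000001111101101001001011101) mod 2 = 0+0+0+0+0+0+0+0+0+1+1+1+1+1+0+0+0+0+0+0+0+0+0+0+1+0+1+1+1+0+1 mod 2 = 0
  s[4] = (0000000000000001111111111111111)·(0100000001111101101001001011101) mod 2 = 0+0+0+0+0+0+0+0+0+0+0+0+0+0+0+1+1+0+1+0+0+1+0+0+1+0+1+1+1+0+1 mod 2 = 1
Syndrome = 00101
Column 20 of H equals this syndrome → error at bit 20 (1-indexed).
Flip bit 20: 0100000001111101101001001011101 → 0100000001111101101101001011101
Extract data bits at positions {3,5,6,7,9,10,11,12,13,14,15,17,18,19,20,21,22,23,24,25,26,27,28,29,30,31}: 00000111110101101001011101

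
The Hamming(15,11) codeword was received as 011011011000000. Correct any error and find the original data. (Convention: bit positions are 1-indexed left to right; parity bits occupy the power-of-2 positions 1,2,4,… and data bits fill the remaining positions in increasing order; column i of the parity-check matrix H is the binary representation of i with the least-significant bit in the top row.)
Syndrome s = H · r^T (mod 2), r = 011011011000000:
  s[0] = (101010101010101)·(011011011000000) mod 2 = 0+0+1+0+1+0+0+0+1+0+0+0+0+0+0 mod 2 = 1
  s[1] = (011001100110011)·(011011011000000) mod 2 = 0+1+1+0+0+1+0+0+0+0+0+0+0+0+0 mod 2 = 1
  s[2] = (000111100001111)·(011011011000000) mod 2 = 0+0+0+0+1+1+0+0+0+0+0+0+0+0+0 mod 2 = 0
  s[3] = (000000011111111)·(011011011000000) mod 2 = 0+0+0+0+0+0+0+1+1+0+0+0+0+0+0 mod 2 = 0
Syndrome = 1100
Column 3 of H equals this syndrome → error at bit 3 (1-indexed).
Flip bit 3: 011011011000000 → 010011011000000
Extract data bits at positions {3,5,6,7,9,10,11,12,13,14,15}: 01101000000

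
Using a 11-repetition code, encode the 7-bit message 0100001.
Repeat each bit 11× and concatenate:
0→00000000000  1→11111111111  0→00000000000  0→00000000000  0→00000000000  0→00000000000  1→11111111111
Codeword = 00000000000111111111110000000000000000000000000000000000000000000011111111111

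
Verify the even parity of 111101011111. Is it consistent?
Sum of all bits: 1+1+1+1+0+1+0+1+1+1+1+1 = 10; 10 mod 2 = 0. Result is 0 → valid parity.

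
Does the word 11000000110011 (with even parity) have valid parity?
Sum of all bits: 1+1+0+0+0+0+0+0+1+1+0+0+1+1 = 6; 6 mod 2 = 0. Result is 0 → valid parity.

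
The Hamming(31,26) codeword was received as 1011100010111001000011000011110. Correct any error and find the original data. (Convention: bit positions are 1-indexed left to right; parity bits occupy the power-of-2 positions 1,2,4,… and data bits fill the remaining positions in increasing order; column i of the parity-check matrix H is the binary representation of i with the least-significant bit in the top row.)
Syndrome s = H · r^T (mod 2), r = 1011100010111001000011000011110:
  s[0] = (1010101010101010101010101010101)·(1011100010111001000011000011110) mod 2 = 1+0+1+0+1+0+0+0+1+0+1+0+1+0+0+0+0+0+0+0+1+0+0+0+0+0+1+0+1+0+0 mod 2 = 1
  s[1] = (0110011001100110011001100110011)·(1011100010111001000011000011110) mod 2 = 0+0+1+0+0+0+0+0+0+0+1+0+0+0+0+0+0+0+0+0+0+1+0+0+0+0+1+0+0+1+0 mod 2 = 1
  s[2] = (0001111000011110000111100001111)·(1011100010111001000011000011110) mod 2 = 0+0+0+1+1+0+0+0+0+0+0+1+1+0+0+0+0+0+0+0+1+1+0+0+0+0+0+1+1+1+0 mod 2 = 1
  s[3] = (0000000111111110000000011111111)·(1011100010111001000011000011110) mod 2 = 0+0+0+0+0+0+0+0+1+0+1+1+1+0+0+0+0+0+0+0+0+0+0+0+0+0+1+1+1+1+0 mod 2 = 0
  s[4] = (0000000000000001111111111111111)·(1011100010111001000011000011110) mod 2 = 0+0+0+0+0+0+0+0+0+0+0+0+0+0+0+1+0+0+0+0+1+1+0+0+0+0+1+1+1+1+0 mod 2 = 1
Syndrome = 11101
Column 23 of H equals this syndrome → error at bit 23 (1-indexed).
Flip bit 23: 1011100010111001000011000011110 → 1011100010111001000011100011110
Extract data bits at positions {3,5,6,7,9,10,11,12,13,14,15,17,18,19,20,21,22,23,24,25,26,27,28,29,30,31}: 11001011100000011100011110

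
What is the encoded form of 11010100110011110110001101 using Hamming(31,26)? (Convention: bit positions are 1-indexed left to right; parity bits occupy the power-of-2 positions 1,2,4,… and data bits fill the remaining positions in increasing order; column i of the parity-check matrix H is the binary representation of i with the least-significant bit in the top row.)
Codeword c = d · G (mod 2), d = 11010100110011110110001101:
  c[0] = d·G[:,0] = (11010100110011110110001101)·(11011010101101010101010101) mod 2 = 1+1+0+1+0+0+0+0+1+0+0+0+0+1+0+1+0+1+0+0+0+0+0+1+0+1 mod 2 = 1
  c[1] = d·G[:,1] = (11010100110011110110001101)·(10110110011011001100110011) mod 2 = 1+0+0+1+0+1+0+0+0+1+0+0+1+1+0+0+0+1+0+0+0+0+0+0+0+1 mod 2 = 0
  c[2] = d·G[:,2] = (11010100110011110110001101)·(10000000000000000000000000) mod 2 = 1+0+0+0+0+0+0+0+0+0+0+0+0+0+0+0+0+0+0+0+0+0+0+0+0+0 mod 2 = 1
  c[3] = d·G[:,3] = (11010100110011110110001101)·(01110001111000111100001111) mod 2 = 0+1+0+1+0+0+0+0+1+1+0+0+0+0+1+1+0+1+0+0+0+0+1+1+0+1 mod 2 = 0
  c[4] = d·G[:,4] = (11010100110011110110001101)·(01000000000000000000000000) mod 2 = 0+1+0+0+0+0+0+0+0+0+0+0+0+0+0+0+0+0+0+0+0+0+0+0+0+0 mod 2 = 1
  c[5] = d·G[:,5] = (11010100110011110110001101)·(00100000000000000000000000) mod 2 = 0+0+0+0+0+0+0+0+0+0+0+0+0+0+0+0+0+0+0+0+0+0+0+0+0+0 mod 2 = 0
  c[6] = d·G[:,6] = (11010100110011110110001101)·(00010000000000000000000000) mod 2 = 0+0+0+1+0+0+0+0+0+0+0+0+0+0+0+0+0+0+0+0+0+0+0+0+0+0 mod 2 = 1
  c[7] = d·G[:,7] = (11010100110011110110001101)·(00001111111000000011111111) mod 2 = 0+0+0+0+0+1+0+0+1+1+0+0+0+0+0+0+0+0+1+0+0+0+1+1+0+1 mod 2 = 1
  c[8] = d·G[:,8] = (11010100110011110110001101)·(00001000000000000000000000) mod 2 = 0+0+0+0+0+0+0+0+0+0+0+0+0+0+0+0+0+0+0+0+0+0+0+0+0+0 mod 2 = 0
  c[9] = d·G[:,9] = (11010100110011110110001101)·(00000100000000000000000000) mod 2 = 0+0+0+0+0+1+0+0+0+0+0+0+0+0+0+0+0+0+0+0+0+0+0+0+0+0 mod 2 = 1
  c[10] = d·G[:,10] = (11010100110011110110001101)·(00000010000000000000000000) mod 2 = 0+0+0+0+0+0+0+0+0+0+0+0+0+0+0+0+0+0+0+0+0+0+0+0+0+0 mod 2 = 0
  c[11] = d·G[:,11] = (11010100110011110110001101)·(00000001000000000000000000) mod 2 = 0+0+0+0+0+0+0+0+0+0+0+0+0+0+0+0+0+0+0+0+0+0+0+0+0+0 mod 2 = 0
  c[12] = d·G[:,12] = (11010100110011110110001101)·(00000000100000000000000000) mod 2 = 0+0+0+0+0+0+0+0+1+0+0+0+0+0+0+0+0+0+0+0+0+0+0+0+0+0 mod 2 = 1
  c[13] = d·G[:,13] = (11010100110011110110001101)·(00000000010000000000000000) mod 2 = 0+0+0+0+0+0+0+0+0+1+0+0+0+0+0+0+0+0+0+0+0+0+0+0+0+0 mod 2 = 1
  c[14] = d·G[:,14] = (11010100110011110110001101)·(00000000001000000000000000) mod 2 = 0+0+0+0+0+0+0+0+0+0+0+0+0+0+0+0+0+0+0+0+0+0+0+0+0+0 mod 2 = 0
  c[15] = d·G[:,15] = (11010100110011110110001101)·(00000000000111111111111111) mod 2 = 0+0+0+0+0+0+0+0+0+0+0+0+1+1+1+1+0+1+1+0+0+0+1+1+0+1 mod 2 = 1
  c[16] = d·G[:,16] = (11010100110011110110001101)·(00000000000100000000000000) mod 2 = 0+0+0+0+0+0+0+0+0+0+0+0+0+0+0+0+0+0+0+0+0+0+0+0+0+0 mod 2 = 0
  c[17] = d·G[:,17] = (11010100110011110110001101)·(00000000000010000000000000) mod 2 = 0+0+0+0+0+0+0+0+0+0+0+0+1+0+0+0+0+0+0+0+0+0+0+0+0+0 mod 2 = 1
  c[18] = d·G[:,18] = (11010100110011110110001101)·(00000000000001000000000000) mod 2 = 0+0+0+0+0+0+0+0+0+0+0+0+0+1+0+0+0+0+0+0+0+0+0+0+0+0 mod 2 = 1
  c[19] = d·G[:,19] = (11010100110011110110001101)·(00000000000000100000000000) mod 2 = 0+0+0+0+0+0+0+0+0+0+0+0+0+0+1+0+0+0+0+0+0+0+0+0+0+0 mod 2 = 1
  c[20] = d·G[:,20] = (11010100110011110110001101)·(00000000000000010000000000) mod 2 = 0+0+0+0+0+0+0+0+0+0+0+0+0+0+0+1+0+0+0+0+0+0+0+0+0+0 mod 2 = 1
  c[21] = d·G[:,21] = (11010100110011110110001101)·(00000000000000001000000000) mod 2 = 0+0+0+0+0+0+0+0+0+0+0+0+0+0+0+0+0+0+0+0+0+0+0+0+0+0 mod 2 = 0
  c[22] = d·G[:,22] = (11010100110011110110001101)·(00000000000000000100000000) mod 2 = 0+0+0+0+0+0+0+0+0+0+0+0+0+0+0+0+0+1+0+0+0+0+0+0+0+0 mod 2 = 1
  c[23] = d·G[:,23] = (11010100110011110110001101)·(00000000000000000010000000) mod 2 = 0+0+0+0+0+0+0+0+0+0+0+0+0+0+0+0+0+0+1+0+0+0+0+0+0+0 mod 2 = 1
  c[24] = d·G[:,24] = (11010100110011110110001101)·(00000000000000000001000000) mod 2 = 0+0+0+0+0+0+0+0+0+0+0+0+0+0+0+0+0+0+0+0+0+0+0+0+0+0 mod 2 = 0
  c[25] = d·G[:,25] = (11010100110011110110001101)·(00000000000000000000100000) mod 2 = 0+0+0+0+0+0+0+0+0+0+0+0+0+0+0+0+0+0+0+0+0+0+0+0+0+0 mod 2 = 0
  c[26] = d·G[:,26] = (11010100110011110110001101)·(00000000000000000000010000) mod 2 = 0+0+0+0+0+0+0+0+0+0+0+0+0+0+0+0+0+0+0+0+0+0+0+0+0+0 mod 2 = 0
  c[27] = d·G[:,27] = (11010100110011110110001101)·(00000000000000000000001000) mod 2 = 0+0+0+0+0+0+0+0+0+0+0+0+0+0+0+0+0+0+0+0+0+0+1+0+0+0 mod 2 = 1
  c[28] = d·G[:,28] = (11010100110011110110001101)·(00000000000000000000000100) mod 2 = 0+0+0+0+0+0+0+0+0+0+0+0+0+0+0+0+0+0+0+0+0+0+0+1+0+0 mod 2 = 1
  c[29] = d·G[:,29] = (11010100110011110110001101)·(00000000000000000000000010) mod 2 = 0+0+0+0+0+0+0+0+0+0+0+0+0+0+0+0+0+0+0+0+0+0+0+0+0+0 mod 2 = 0
  c[30] = d·G[:,30] = (11010100110011110110001101)·(00000000000000000000000001) mod 2 = 0+0+0+0+0+0+0+0+0+0+0+0+0+0+0+0+0+0+0+0+0+0+0+0+0+1 mod 2 = 1
Codeword = 1010101101001101011110110001101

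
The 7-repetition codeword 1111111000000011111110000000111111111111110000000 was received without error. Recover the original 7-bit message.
Split into 7-bit blocks: 1111111 0000000 1111111 0000000 1111111 1111111 0000000
Data = 1010110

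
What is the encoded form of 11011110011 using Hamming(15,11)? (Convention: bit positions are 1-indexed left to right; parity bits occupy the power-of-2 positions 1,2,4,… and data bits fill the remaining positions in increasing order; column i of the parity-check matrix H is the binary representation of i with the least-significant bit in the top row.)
Codeword c = d · G (mod 2), d = 11011110011:
  c[0] = d·G[:,0] = (11011110011)·(11011010101) mod 2 = 1+1+0+1+1+0+1+0+0+0+1 mod 2 = 0
  c[1] = d·G[:,1] = (11011110011)·(10110110011) mod 2 = 1+0+0+1+0+1+1+0+0+1+1 mod 2 = 0
  c[2] = d·G[:,2] = (11011110011)·(10000000000) mod 2 = 1+0+0+0+0+0+0+0+0+0+0 mod 2 = 1
  c[3] = d·G[:,3] = (11011110011)·(01110001111) mod 2 = 0+1+0+1+0+0+0+0+0+1+1 mod 2 = 0
  c[4] = d·G[:,4] = (11011110011)·(01000000000) mod 2 = 0+1+0+0+0+0+0+0+0+0+0 mod 2 = 1
  c[5] = d·G[:,5] = (11011110011)·(00100000000) mod 2 = 0+0+0+0+0+0+0+0+0+0+0 mod 2 = 0
  c[6] = d·G[:,6] = (11011110011)·(00010000000) mod 2 = 0+0+0+1+0+0+0+0+0+0+0 mod 2 = 1
  c[7] = d·G[:,7] = (11011110011)·(00001111111) mod 2 = 0+0+0+0+1+1+1+0+0+1+1 mod 2 = 1
  c[8] = d·G[:,8] = (11011110011)·(00001000000) mod 2 = 0+0+0+0+1+0+0+0+0+0+0 mod 2 = 1
  c[9] = d·G[:,9] = (11011110011)·(00000100000) mod 2 = 0+0+0+0+0+1+0+0+0+0+0 mod 2 = 1
  c[10] = d·G[:,10] = (11011110011)·(00000010000) mod 2 = 0+0+0+0+0+0+1+0+0+0+0 mod 2 = 1
  c[11] = d·G[:,11] = (11011110011)·(00000001000) mod 2 = 0+0+0+0+0+0+0+0+0+0+0 mod 2 = 0
  c[12] = d·G[:,12] = (11011110011)·(00000000100) mod 2 = 0+0+0+0+0+0+0+0+0+0+0 mod 2 = 0
  c[13] = d·G[:,13] = (11011110011)·(00000000010) mod 2 = 0+0+0+0+0+0+0+0+0+1+0 mod 2 = 1
  c[14] = d·G[:,14] = (11011110011)·(00000000001) mod 2 = 0+0+0+0+0+0+0+0+0+0+1 mod 2 = 1
Codeword = 001010111110011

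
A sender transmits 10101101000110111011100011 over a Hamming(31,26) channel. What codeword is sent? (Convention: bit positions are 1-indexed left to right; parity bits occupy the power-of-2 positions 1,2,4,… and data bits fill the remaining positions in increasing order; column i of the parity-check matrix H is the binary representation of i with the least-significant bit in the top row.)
Codeword c = d · G (mod 2), d = 10101101000110111011100011:
  c[0] = d·G[:,0] = (10101101000110111011100011)·(11011010101101010101010101) mod 2 = 1+0+0+0+1+0+0+0+0+0+0+1+0+0+0+1+0+0+0+1+0+0+0+0+0+1 mod 2 = 0
  c[1] = d·G[:,1] = (10101101000110111011100011)·(10110110011011001100110011) mod 2 = 1+0+1+0+0+1+0+0+0+0+0+0+1+0+0+0+1+0+0+0+1+0+0+0+1+1 mod 2 = 0
  c[2] = d·G[:,2] = (10101101000110111011100011)·(10000000000000000000000000) mod 2 = 1+0+0+0+0+0+0+0+0+0+0+0+0+0+0+0+0+0+0+0+0+0+0+0+0+0 mod 2 = 1
  c[3] = d·G[:,3] = (10101101000110111011100011)·(01110001111000111100001111) mod 2 = 0+0+1+0+0+0+0+1+0+0+0+0+0+0+1+1+1+0+0+0+0+0+0+0+1+1 mod 2 = 1
  c[4] = d·G[:,4] = (10101101000110111011100011)·(01000000000000000000000000) mod 2 = 0+0+0+0+0+0+0+0+0+0+0+0+0+0+0+0+0+0+0+0+0+0+0+0+0+0 mod 2 = 0
  c[5] = d·G[:,5] = (10101101000110111011100011)·(00100000000000000000000000) mod 2 = 0+0+1+0+0+0+0+0+0+0+0+0+0+0+0+0+0+0+0+0+0+0+0+0+0+0 mod 2 = 1
  c[6] = d·G[:,6] = (10101101000110111011100011)·(00010000000000000000000000) mod 2 = 0+0+0+0+0+0+0+0+0+0+0+0+0+0+0+0+0+0+0+0+0+0+0+0+0+0 mod 2 = 0
  c[7] = d·G[:,7] = (10101101000110111011100011)·(00001111111000000011111111) mod 2 = 0+0+0+0+1+1+0+1+0+0+0+0+0+0+0+0+0+0+1+1+1+0+0+0+1+1 mod 2 = 0
  c[8] = d·G[:,8] = (10101101000110111011100011)·(00001000000000000000000000) mod 2 = 0+0+0+0+1+0+0+0+0+0+0+0+0+0+0+0+0+0+0+0+0+0+0+0+0+0 mod 2 = 1
  c[9] = d·G[:,9] = (10101101000110111011100011)·(00000100000000000000000000) mod 2 = 0+0+0+0+0+1+0+0+0+0+0+0+0+0+0+0+0+0+0+0+0+0+0+0+0+0 mod 2 = 1
  c[10] = d·G[:,10] = (10101101000110111011100011)·(00000010000000000000000000) mod 2 = 0+0+0+0+0+0+0+0+0+0+0+0+0+0+0+0+0+0+0+0+0+0+0+0+0+0 mod 2 = 0
  c[11] = d·G[:,11] = (10101101000110111011100011)·(00000001000000000000000000) mod 2 = 0+0+0+0+0+0+0+1+0+0+0+0+0+0+0+0+0+0+0+0+0+0+0+0+0+0 mod 2 = 1
  c[12] = d·G[:,12] = (10101101000110111011100011)·(00000000100000000000000000) mod 2 = 0+0+0+0+0+0+0+0+0+0+0+0+0+0+0+0+0+0+0+0+0+0+0+0+0+0 mod 2 = 0
  c[13] = d·G[:,13] = (10101101000110111011100011)·(00000000010000000000000000) mod 2 = 0+0+0+0+0+0+0+0+0+0+0+0+0+0+0+0+0+0+0+0+0+0+0+0+0+0 mod 2 = 0
  c[14] = d·G[:,14] = (10101101000110111011100011)·(00000000001000000000000000) mod 2 = 0+0+0+0+0+0+0+0+0+0+0+0+0+0+0+0+0+0+0+0+0+0+0+0+0+0 mod 2 = 0
  c[15] = d·G[:,15] = (10101101000110111011100011)·(00000000000111111111111111) mod 2 = 0+0+0+0+0+0+0+0+0+0+0+1+1+0+1+1+1+0+1+1+1+0+0+0+1+1 mod 2 = 0
  c[16] = d·G[:,16] = (10101101000110111011100011)·(00000000000100000000000000) mod 2 = 0+0+0+0+0+0+0+0+0+0+0+1+0+0+0+0+0+0+0+0+0+0+0+0+0+0 mod 2 = 1
  c[17] = d·G[:,17] = (10101101000110111011100011)·(00000000000010000000000000) mod 2 = 0+0+0+0+0+0+0+0+0+0+0+0+1+0+0+0+0+0+0+0+0+0+0+0+0+0 mod 2 = 1
  c[18] = d·G[:,18] = (10101101000110111011100011)·(00000000000001000000000000) mod 2 = 0+0+0+0+0+0+0+0+0+0+0+0+0+0+0+0+0+0+0+0+0+0+0+0+0+0 mod 2 = 0
  c[19] = d·G[:,19] = (10101101000110111011100011)·(00000000000000100000000000) mod 2 = 0+0+0+0+0+0+0+0+0+0+0+0+0+0+1+0+0+0+0+0+0+0+0+0+0+0 mod 2 = 1
  c[20] = d·G[:,20] = (10101101000110111011100011)·(00000000000000010000000000) mod 2 = 0+0+0+0+0+0+0+0+0+0+0+0+0+0+0+1+0+0+0+0+0+0+0+0+0+0 mod 2 = 1
  c[21] = d·G[:,21] = (10101101000110111011100011)·(00000000000000001000000000) mod 2 = 0+0+0+0+0+0+0+0+0+0+0+0+0+0+0+0+1+0+0+0+0+0+0+0+0+0 mod 2 = 1
  c[22] = d·G[:,22] = (10101101000110111011100011)·(00000000000000000100000000) mod 2 = 0+0+0+0+0+0+0+0+0+0+0+0+0+0+0+0+0+0+0+0+0+0+0+0+0+0 mod 2 = 0
  c[23] = d·G[:,23] = (10101101000110111011100011)·(00000000000000000010000000) mod 2 = 0+0+0+0+0+0+0+0+0+0+0+0+0+0+0+0+0+0+1+0+0+0+0+0+0+0 mod 2 = 1
  c[24] = d·G[:,24] = (10101101000110111011100011)·(00000000000000000001000000) mod 2 = 0+0+0+0+0+0+0+0+0+0+0+0+0+0+0+0+0+0+0+1+0+0+0+0+0+0 mod 2 = 1
  c[25] = d·G[:,25] = (10101101000110111011100011)·(00000000000000000000100000) mod 2 = 0+0+0+0+0+0+0+0+0+0+0+0+0+0+0+0+0+0+0+0+1+0+0+0+0+0 mod 2 = 1
  c[26] = d·G[:,26] = (10101101000110111011100011)·(00000000000000000000010000) mod 2 = 0+0+0+0+0+0+0+0+0+0+0+0+0+0+0+0+0+0+0+0+0+0+0+0+0+0 mod 2 = 0
  c[27] = d·G[:,27] = (10101101000110111011100011)·(00000000000000000000001000) mod 2 = 0+0+0+0+0+0+0+0+0+0+0+0+0+0+0+0+0+0+0+0+0+0+0+0+0+0 mod 2 = 0
  c[28] = d·G[:,28] = (10101101000110111011100011)·(00000000000000000000000100) mod 2 = 0+0+0+0+0+0+0+0+0+0+0+0+0+0+0+0+0+0+0+0+0+0+0+0+0+0 mod 2 = 0
  c[29] = d·G[:,29] = (10101101000110111011100011)·(00000000000000000000000010) mod 2 = 0+0+0+0+0+0+0+0+0+0+0+0+0+0+0+0+0+0+0+0+0+0+0+0+1+0 mod 2 = 1
  c[30] = d·G[:,30] = (10101101000110111011100011)·(00000000000000000000000001) mod 2 = 0+0+0+0+0+0+0+0+0+0+0+0+0+0+0+0+0+0+0+0+0+0+0+0+0+1 mod 2 = 1
Codeword = 0011010011010000110111011100011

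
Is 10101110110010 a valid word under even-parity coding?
Sum of all bits: 1+0+1+0+1+1+1+0+1+1+0+0+1+0 = 8; 8 mod 2 = 0. Result is 0 → valid parity.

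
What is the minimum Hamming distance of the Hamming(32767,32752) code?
d_min = 3 (every single-error-correcting Hamming code has d_min = 3).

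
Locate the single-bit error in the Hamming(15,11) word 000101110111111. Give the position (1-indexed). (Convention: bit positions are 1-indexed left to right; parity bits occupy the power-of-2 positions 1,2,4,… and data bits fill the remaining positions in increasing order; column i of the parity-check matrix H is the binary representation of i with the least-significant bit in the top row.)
Syndrome s = H · r^T (mod 2), r = 000101110111111:
  s[0] = (101010101010101)·(000101110111111) mod 2 = 0+0+0+0+0+0+1+0+0+0+1+0+1+0+1 mod 2 = 0
  s[1] = (011001100110011)·(000101110111111) mod 2 = 0+0+0+0+0+1+1+0+0+1+1+0+0+1+1 mod 2 = 0
  s[2] = (000111100001111)·(000101110111111) mod 2 = 0+0+0+1+0+1+1+0+0+0+0+1+1+1+1 mod 2 = 1
  s[3] = (000000011111111)·(000101110111111) mod 2 = 0+0+0+0+0+0+0+1+0+1+1+1+1+1+1 mod 2 = 1
Syndrome = 0011
Column i of H is the binary representation of i, so the syndrome is the binary index of the flipped bit.
Read s = 0011 with s[0] as LSB: 0·2^0 + 0·2^1 + 1·2^2 + 1·2^3 = 12.
Error is at bit position 12.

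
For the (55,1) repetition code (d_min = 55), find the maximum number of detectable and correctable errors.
Detection only: up to d_min − 1 = 54 errors.
Correction: up to ⌊(d_min − 1)/2⌋ = ⌊54/2⌋ = 27 errors.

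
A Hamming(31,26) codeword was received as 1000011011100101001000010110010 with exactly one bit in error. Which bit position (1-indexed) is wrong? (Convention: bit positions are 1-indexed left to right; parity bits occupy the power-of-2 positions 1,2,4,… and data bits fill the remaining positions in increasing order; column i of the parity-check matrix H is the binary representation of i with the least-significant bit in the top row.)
Syndrome s = H · r^T (mod 2), r = 1000011011100101001000010110010:
  s[0] = (1010101010101010101010101010101)·(1000011011100101001000010110010) mod 2 = 1+0+0+0+0+0+1+0+1+0+1+0+0+0+0+0+0+0+1+0+0+0+0+0+0+0+1+0+0+0+0 mod 2 = 0
  s[1] = (0110011001100110011001100110011)·(1000011011100101001000010110010) mod 2 = 0+0+0+0+0+1+1+0+0+1+1+0+0+1+0+0+0+0+1+0+0+0+0+0+0+1+1+0+0+1+0 mod 2 = 1
  s[2] = (0001111000011110000111100001111)·(1000011011100101001000010110010) mod 2 = 0+0+0+0+0+1+1+0+0+0+0+0+0+1+0+0+0+0+0+0+0+0+0+0+0+0+0+0+0+1+0 mod 2 = 0
  s[3] = (0000000111111110000000011111111)·(1000011011100101001000010110010) mod 2 = 0+0+0+0+0+0+0+0+1+1+1+0+0+1+0+0+0+0+0+0+0+0+0+1+0+1+1+0+0+1+0 mod 2 = 0
  s[4] = (0000000000000001111111111111111)·(1000011011100101001000010110010) mod 2 = 0+0+0+0+0+0+0+0+0+0+0+0+0+0+0+1+0+0+1+0+0+0+0+1+0+1+1+0+0+1+0 mod 2 = 0
Syndrome = 01000
Column i of H is the binary representation of i, so the syndrome is the binary index of the flipped bit.
Read s = 01000 with s[0] as LSB: 0·2^0 + 1·2^1 + 0·2^2 + 0·2^3 + 0·2^4 = 2.
Error is at bit position 2.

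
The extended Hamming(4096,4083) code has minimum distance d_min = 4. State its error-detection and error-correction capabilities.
Detection only: up to d_min − 1 = 3 errors.
Correction: up to ⌊(d_min − 1)/2⌋ = ⌊3/2⌋ = 1 errors.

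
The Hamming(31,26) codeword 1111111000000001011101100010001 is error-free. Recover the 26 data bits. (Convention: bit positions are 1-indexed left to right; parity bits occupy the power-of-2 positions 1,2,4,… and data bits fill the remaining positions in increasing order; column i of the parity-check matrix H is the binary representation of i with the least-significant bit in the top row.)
Parity bits occupy power-of-2 positions; data bits are at positions {3,5,6,7,9,10,11,12,13,14,15,17,18,19,20,21,22,23,24,25,26,27,28,29,30,31} (1-indexed).
Extract: c[3]=1 c[5]=1 c[6]=1 c[7]=1 c[9]=0 c[10]=0 c[11]=0 c[12]=0 c[13]=0 c[14]=0 c[15]=0 c[17]=0 c[18]=1 c[19]=1 c[20]=1 c[21]=0 c[22]=1 c[23]=1 c[24]=0 c[25]=0 c[26]=0 c[27]=1 c[28]=0 c[29]=0 c[30]=0 c[31]=1
Data = 11110000000011101100010001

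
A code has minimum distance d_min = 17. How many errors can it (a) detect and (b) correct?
(a) Detection requires d_min ≥ e+1, so e ≤ d_min − 1 = 16.
(b) Correction requires d_min ≥ 2t+1, so t ≤ ⌊(d_min − 1)/2⌋ = ⌊16/2⌋ = 8.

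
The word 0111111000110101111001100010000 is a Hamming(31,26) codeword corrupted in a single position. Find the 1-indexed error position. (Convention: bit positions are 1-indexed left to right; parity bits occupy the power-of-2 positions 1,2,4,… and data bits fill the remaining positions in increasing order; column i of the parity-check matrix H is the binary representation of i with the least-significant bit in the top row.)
Syndrome s = H · r^T (mod 2), r = 0111111000110101111001100010000:
  s[0] = (1010101010101010101010101010101)·(0111111000110101111001100010000) mod 2 = 0+0+1+0+1+0+1+0+0+0+1+0+0+0+0+0+1+0+1+0+0+0+1+0+0+0+1+0+0+0+0 mod 2 = 0
  s[1] = (0110011001100110011001100110011)·(0111111000110101111001100010000) mod 2 = 0+1+1+0+0+1+1+0+0+0+1+0+0+1+0+0+0+1+1+0+0+1+1+0+0+0+1+0+0+0+0 mod 2 = 1
  s[2] = (0001111000011110000111100001111)·(0111111000110101111001100010000) mod 2 = 0+0+0+1+1+1+1+0+0+0+0+1+0+1+0+0+0+0+0+0+0+1+1+0+0+0+0+0+0+0+0 mod 2 = 0
  s[3] = (0000000111111110000000011111111)·(0111111000110101111001100010000) mod 2 = 0+0+0+0+0+0+0+0+0+0+1+1+0+1+0+0+0+0+0+0+0+0+0+0+0+0+1+0+0+0+0 mod 2 = 0
  s[4] = (0000000000000001111111111111111)·(0111111000110101111001100010000) mod 2 = 0+0+0+0+0+0+0+0+0+0+0+0+0+0+0+1+1+1+1+0+0+1+1+0+0+0+1+0+0+0+0 mod 2 = 1
Syndrome = 01001
Column i of H is the binary representation of i, so the syndrome is the binary index of the flipped bit.
Read s = 01001 with s[0] as LSB: 0·2^0 + 1·2^1 + 0·2^2 + 0·2^3 + 1·2^4 = 18.
Error is at bit position 18.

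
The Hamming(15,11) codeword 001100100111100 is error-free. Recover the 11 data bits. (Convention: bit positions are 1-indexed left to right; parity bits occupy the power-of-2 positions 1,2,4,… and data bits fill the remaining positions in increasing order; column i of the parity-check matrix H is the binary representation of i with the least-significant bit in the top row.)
Parity bits occupy power-of-2 positions; data bits are at positions {3,5,6,7,9,10,11,12,13,14,15} (1-indexed).
Extract: c[3]=1 c[5]=0 c[6]=0 c[7]=1 c[9]=0 c[10]=1 c[11]=1 c[12]=1 c[13]=1 c[14]=0 c[15]=0
Data = 10010111100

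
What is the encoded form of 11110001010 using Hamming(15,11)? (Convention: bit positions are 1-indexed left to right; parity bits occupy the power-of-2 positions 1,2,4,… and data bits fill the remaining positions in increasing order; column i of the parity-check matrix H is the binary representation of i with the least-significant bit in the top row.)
Codeword c = d · G (mod 2), d = 11110001010:
  c[0] = d·G[:,0] = (11110001010)·(11011010101) mod 2 = 1+1+0+1+0+0+0+0+0+0+0 mod 2 = 1
  c[1] = d·G[:,1] = (11110001010)·(10110110011) mod 2 = 1+0+1+1+0+0+0+0+0+1+0 mod 2 = 0
  c[2] = d·G[:,2] = (11110001010)·(10000000000) mod 2 = 1+0+0+0+0+0+0+0+0+0+0 mod 2 = 1
  c[3] = d·G[:,3] = (11110001010)·(01110001111) mod 2 = 0+1+1+1+0+0+0+1+0+1+0 mod 2 = 1
  c[4] = d·G[:,4] = (11110001010)·(01000000000) mod 2 = 0+1+0+0+0+0+0+0+0+0+0 mod 2 = 1
  c[5] = d·G[:,5] = (11110001010)·(00100000000) mod 2 = 0+0+1+0+0+0+0+0+0+0+0 mod 2 = 1
  c[6] = d·G[:,6] = (11110001010)·(00010000000) mod 2 = 0+0+0+1+0+0+0+0+0+0+0 mod 2 = 1
  c[7] = d·G[:,7] = (11110001010)·(00001111111) mod 2 = 0+0+0+0+0+0+0+1+0+1+0 mod 2 = 0
  c[8] = d·G[:,8] = (11110001010)·(00001000000) mod 2 = 0+0+0+0+0+0+0+0+0+0+0 mod 2 = 0
  c[9] = d·G[:,9] = (11110001010)·(00000100000) mod 2 = 0+0+0+0+0+0+0+0+0+0+0 mod 2 = 0
  c[10] = d·G[:,10] = (11110001010)·(00000010000) mod 2 = 0+0+0+0+0+0+0+0+0+0+0 mod 2 = 0
  c[11] = d·G[:,11] = (11110001010)·(00000001000) mod 2 = 0+0+0+0+0+0+0+1+0+0+0 mod 2 = 1
  c[12] = d·G[:,12] = (11110001010)·(00000000100) mod 2 = 0+0+0+0+0+0+0+0+0+0+0 mod 2 = 0
  c[13] = d·G[:,13] = (11110001010)·(00000000010) mod 2 = 0+0+0+0+0+0+0+0+0+1+0 mod 2 = 1
  c[14] = d·G[:,14] = (11110001010)·(00000000001) mod 2 = 0+0+0+0+0+0+0+0+0+0+0 mod 2 = 0
Codeword = 101111100001010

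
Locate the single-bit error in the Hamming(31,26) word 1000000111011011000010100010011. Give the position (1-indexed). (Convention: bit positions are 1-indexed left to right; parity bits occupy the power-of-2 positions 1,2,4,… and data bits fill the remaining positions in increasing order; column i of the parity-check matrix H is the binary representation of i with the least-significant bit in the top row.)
Syndrome s = H · r^T (mod 2), r = 1000000111011011000010100010011:
  s[0] = (1010101010101010101010101010101)·(1000000111011011000010100010011) mod 2 = 1+0+0+0+0+0+0+0+1+0+0+0+1+0+1+0+0+0+0+0+1+0+1+0+0+0+1+0+0+0+1 mod 2 = 0
  s[1] = (0110011001100110011001100110011)·(1000000111011011000010100010011) mod 2 = 0+0+0+0+0+0+0+0+0+1+0+0+0+0+1+0+0+0+0+0+0+0+1+0+0+0+1+0+0+1+1 mod 2 = 0
  s[2] = (0001111000011110000111100001111)·(1000000111011011000010100010011) mod 2 = 0+0+0+0+0+0+0+0+0+0+0+1+1+0+1+0+0+0+0+0+1+0+1+0+0+0+0+0+0+1+1 mod 2 = 1
  s[3] = (0000000111111110000000011111111)·(1000000111011011000010100010011) mod 2 = 0+0+0+0+0+0+0+1+1+1+0+1+1+0+1+0+0+0+0+0+0+0+0+0+0+0+1+0+0+1+1 mod 2 = 1
  s[4] = (0000000000000001111111111111111)·(1000000111011011000010100010011) mod 2 = 0+0+0+0+0+0+0+0+0+0+0+0+0+0+0+1+0+0+0+0+1+0+1+0+0+0+1+0+0+1+1 mod 2 = 0
Syndrome = 00110
Column i of H is the binary representation of i, so the syndrome is the binary index of the flipped bit.
Read s = 00110 with s[0] as LSB: 0·2^0 + 0·2^1 + 1·2^2 + 1·2^3 + 0·2^4 = 12.
Error is at bit position 12.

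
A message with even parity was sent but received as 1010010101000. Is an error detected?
Sum of received bits: 1+0+1+0+0+1+0+1+0+1+0+0+0 = 5; 5 mod 2 = 1. Result is 1 ≠ 0 → error detected.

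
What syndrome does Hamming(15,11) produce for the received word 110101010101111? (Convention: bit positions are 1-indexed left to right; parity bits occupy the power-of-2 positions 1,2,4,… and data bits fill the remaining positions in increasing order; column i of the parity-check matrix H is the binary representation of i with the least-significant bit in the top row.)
Syndrome s = H · r^T (mod 2), r = 110101010101111:
  s[0] = (101010101010101)·(110101010101111) mod 2 = 1+0+0+0+0+0+0+0+0+0+0+0+1+0+1 mod 2 = 1
  s[1] = (011001100110011)·(110101010101111) mod 2 = 0+1+0+0+0+1+0+0+0+1+0+0+0+1+1 mod 2 = 1
  s[2] = (000111100001111)·(110101010101111) mod 2 = 0+0+0+1+0+1+0+0+0+0+0+1+1+1+1 mod 2 = 0
  s[3] = (000000011111111)·(110101010101111) mod 2 = 0+0+0+0+0+0+0+1+0+1+0+1+1+1+1 mod 2 = 0
Syndrome = 1100
Non-zero syndrome: error at position 3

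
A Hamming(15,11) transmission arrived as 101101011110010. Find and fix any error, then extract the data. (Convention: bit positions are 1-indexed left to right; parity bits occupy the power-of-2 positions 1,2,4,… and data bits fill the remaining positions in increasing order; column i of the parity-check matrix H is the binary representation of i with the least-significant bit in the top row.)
Syndrome s = H · r^T (mod 2), r = 101101011110010:
  s[0] = (101010101010101)·(101101011110010) mod 2 = 1+0+1+0+0+0+0+0+1+0+1+0+0+0+0 mod 2 = 0
  s[1] = (011001100110011)·(101101011110010) mod 2 = 0+0+1+0+0+1+0+0+0+1+1+0+0+1+0 mod 2 = 1
  s[2] = (000111100001111)·(101101011110010) mod 2 = 0+0+0+1+0+1+0+0+0+0+0+0+0+1+0 mod 2 = 1
  s[3] = (000000011111111)·(101101011110010) mod 2 = 0+0+0+0+0+0+0+1+1+1+1+0+0+1+0 mod 2 = 1
Syndrome = 0111
Column 14 of H equals this syndrome → error at bit 14 (1-indexed).
Flip bit 14: 101101011110010 → 101101011110000
Extract data bits at positions {3,5,6,7,9,10,11,12,13,14,15}: 10101110000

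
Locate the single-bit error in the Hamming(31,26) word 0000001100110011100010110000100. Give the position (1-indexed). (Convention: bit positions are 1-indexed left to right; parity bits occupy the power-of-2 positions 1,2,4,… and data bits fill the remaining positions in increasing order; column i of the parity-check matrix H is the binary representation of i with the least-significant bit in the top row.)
Syndrome s = H · r^T (mod 2), r = 0000001100110011100010110000100:
  s[0] = (1010101010101010101010101010101)·(0000001100110011100010110000100) mod 2 = 0+0+0+0+0+0+1+0+0+0+1+0+0+0+1+0+1+0+0+0+1+0+1+0+0+0+0+0+1+0+0 mod 2 = 1
  s[1] = (0110011001100110011001100110011)·(0000001100110011100010110000100) mod 2 = 0+0+0+0+0+0+1+0+0+0+1+0+0+0+1+0+0+0+0+0+0+0+1+0+0+0+0+0+0+0+0 mod 2 = 0
  s[2] = (0001111000011110000111100001111)·(0000001100110011100010110000100) mod 2 = 0+0+0+0+0+0+1+0+0+0+0+1+0+0+1+0+0+0+0+0+1+0+1+0+0+0+0+0+1+0+0 mod 2 = 0
  s[3] = (0000000111111110000000011111111)·(0000001100110011100010110000100) mod 2 = 0+0+0+0+0+0+0+1+0+0+1+1+0+0+1+0+0+0+0+0+0+0+0+1+0+0+0+0+1+0+0 mod 2 = 0
  s[4] = (0000000000000001111111111111111)·(0000001100110011100010110000100) mod 2 = 0+0+0+0+0+0+0+0+0+0+0+0+0+0+0+1+1+0+0+0+1+0+1+1+0+0+0+0+1+0+0 mod 2 = 0
Syndrome = 10000
Column i of H is the binary representation of i, so the syndrome is the binary index of the flipped bit.
Read s = 10000 with s[0] as LSB: 1·2^0 + 0·2^1 + 0·2^2 + 0·2^3 + 0·2^4 = 1.
Error is at bit position 1.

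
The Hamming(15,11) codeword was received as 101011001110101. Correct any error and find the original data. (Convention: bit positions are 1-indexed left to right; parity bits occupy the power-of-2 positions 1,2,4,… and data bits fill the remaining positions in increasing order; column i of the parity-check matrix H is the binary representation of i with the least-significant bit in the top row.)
Syndrome s = H · r^T (mod 2), r = 101011001110101:
  s[0] = (101010101010101)·(101011001110101) mod 2 = 1+0+1+0+1+0+0+0+1+0+1+0+1+0+1 mod 2 = 1
  s[1] = (011001100110011)·(101011001110101) mod 2 = 0+0+1+0+0+1+0+0+0+1+1+0+0+0+1 mod 2 = 1
  s[2] = (000111100001111)·(101011001110101) mod 2 = 0+0+0+0+1+1+0+0+0+0+0+0+1+0+1 mod 2 = 0
  s[3] = (000000011111111)·(101011001110101) mod 2 = 0+0+0+0+0+0+0+0+1+1+1+0+1+0+1 mod 2 = 1
Syndrome = 1101
Column 11 of H equals this syndrome → error at bit 11 (1-indexed).
Flip bit 11: 101011001110101 → 101011001100101
Extract data bits at positions {3,5,6,7,9,10,11,12,13,14,15}: 11101100101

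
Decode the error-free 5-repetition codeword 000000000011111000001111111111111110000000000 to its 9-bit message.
Split into 5-bit blocks: 00000 00000 11111 00000 11111 11111 11111 00000 00000
Data = 001011100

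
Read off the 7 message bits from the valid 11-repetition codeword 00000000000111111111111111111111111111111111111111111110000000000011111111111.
Split into 11-bit blocks: 00000000000 11111111111 11111111111 11111111111 11111111111 00000000000 11111111111
Data = 0111101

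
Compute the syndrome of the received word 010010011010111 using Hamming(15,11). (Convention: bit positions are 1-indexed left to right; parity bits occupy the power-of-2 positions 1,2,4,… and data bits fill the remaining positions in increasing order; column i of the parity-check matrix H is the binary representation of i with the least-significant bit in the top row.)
Syndrome s = H · r^T (mod 2), r = 010010011010111:
  s[0] = (101010101010101)·(010010011010111) mod 2 = 0+0+0+0+1+0+0+0+1+0+1+0+1+0+1 mod 2 = 1
  s[1] = (011001100110011)·(010010011010111) mod 2 = 0+1+0+0+0+0+0+0+0+0+1+0+0+1+1 mod 2 = 0
  s[2] = (000111100001111)·(010010011010111) mod 2 = 0+0+0+0+1+0+0+0+0+0+0+0+1+1+1 mod 2 = 0
  s[3] = (000000011111111)·(010010011010111) mod 2 = 0+0+0+0+0+0+0+1+1+0+1+0+1+1+1 mod 2 = 0
Syndrome = 1000
Non-zero syndrome: error at position 1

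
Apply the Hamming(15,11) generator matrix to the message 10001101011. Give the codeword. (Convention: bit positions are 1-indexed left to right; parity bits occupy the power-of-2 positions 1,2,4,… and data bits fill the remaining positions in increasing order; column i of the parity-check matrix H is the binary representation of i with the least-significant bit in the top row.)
Codeword c = d · G (mod 2), d = 10001101011:
  c[0] = d·G[:,0] = (10001101011)·(11011010101) mod 2 = 1+0+0+0+1+0+0+0+0+0+1 mod 2 = 1
  c[1] = d·G[:,1] = (10001101011)·(10110110011) mod 2 = 1+0+0+0+0+1+0+0+0+1+1 mod 2 = 0
  c[2] = d·G[:,2] = (10001101011)·(10000000000) mod 2 = 1+0+0+0+0+0+0+0+0+0+0 mod 2 = 1
  c[3] = d·G[:,3] = (10001101011)·(01110001111) mod 2 = 0+0+0+0+0+0+0+1+0+1+1 mod 2 = 1
  c[4] = d·G[:,4] = (10001101011)·(01000000000) mod 2 = 0+0+0+0+0+0+0+0+0+0+0 mod 2 = 0
  c[5] = d·G[:,5] = (10001101011)·(00100000000) mod 2 = 0+0+0+0+0+0+0+0+0+0+0 mod 2 = 0
  c[6] = d·G[:,6] = (10001101011)·(00010000000) mod 2 = 0+0+0+0+0+0+0+0+0+0+0 mod 2 = 0
  c[7] = d·G[:,7] = (10001101011)·(00001111111) mod 2 = 0+0+0+0+1+1+0+1+0+1+1 mod 2 = 1
  c[8] = d·G[:,8] = (10001101011)·(00001000000) mod 2 = 0+0+0+0+1+0+0+0+0+0+0 mod 2 = 1
  c[9] = d·G[:,9] = (10001101011)·(00000100000) mod 2 = 0+0+0+0+0+1+0+0+0+0+0 mod 2 = 1
  c[10] = d·G[:,10] = (10001101011)·(00000010000) mod 2 = 0+0+0+0+0+0+0+0+0+0+0 mod 2 = 0
  c[11] = d·G[:,11] = (10001101011)·(00000001000) mod 2 = 0+0+0+0+0+0+0+1+0+0+0 mod 2 = 1
  c[12] = d·G[:,12] = (10001101011)·(00000000100) mod 2 = 0+0+0+0+0+0+0+0+0+0+0 mod 2 = 0
  c[13] = d·G[:,13] = (10001101011)·(00000000010) mod 2 = 0+0+0+0+0+0+0+0+0+1+0 mod 2 = 1
  c[14] = d·G[:,14] = (10001101011)·(00000000001) mod 2 = 0+0+0+0+0+0+0+0+0+0+1 mod 2 = 1
Codeword = 101100011101011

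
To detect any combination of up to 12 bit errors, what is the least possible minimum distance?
Detecting e errors requires d_min ≥ e + 1 = 12 + 1 = 13.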